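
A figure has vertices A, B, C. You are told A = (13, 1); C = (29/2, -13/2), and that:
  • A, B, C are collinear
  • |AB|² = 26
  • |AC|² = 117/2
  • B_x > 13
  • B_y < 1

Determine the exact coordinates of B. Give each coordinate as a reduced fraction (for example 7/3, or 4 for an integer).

B = (14, -4)

1. B_x = 14  [[A, B, C are collinear ⇒ -15/2x-3/2y+99=0] ∩ [|B−(13, 1)|²=26]]
2. B_y = -4  [[A, B, C are collinear ⇒ -15/2x-3/2y+99=0] ∩ [|B−(13, 1)|²=26]]
   so B = (14, -4)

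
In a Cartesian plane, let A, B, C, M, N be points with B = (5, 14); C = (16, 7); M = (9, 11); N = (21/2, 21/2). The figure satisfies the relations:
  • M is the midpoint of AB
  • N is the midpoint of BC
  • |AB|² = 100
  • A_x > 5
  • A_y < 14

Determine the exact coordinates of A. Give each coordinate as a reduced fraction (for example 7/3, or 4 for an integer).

1. A_x = 13  [A = 2·M−B = 2·(9, 11)−(5, 14)]
2. A_y = 8  [A = 2·M−B = 2·(9, 11)−(5, 14)]
   so A = (13, 8)

A = (13, 8)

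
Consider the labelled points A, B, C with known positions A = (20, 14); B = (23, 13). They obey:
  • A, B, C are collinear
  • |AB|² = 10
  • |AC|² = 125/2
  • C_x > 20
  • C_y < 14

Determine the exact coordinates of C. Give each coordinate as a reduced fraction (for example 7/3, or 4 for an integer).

C = (55/2, 23/2)

1. C_x = 55/2  [[A, B, C are collinear ⇒ 1x+3y-62=0] ∩ [|C−(20, 14)|²=125/2]]
2. C_y = 23/2  [[A, B, C are collinear ⇒ 1x+3y-62=0] ∩ [|C−(20, 14)|²=125/2]]
   so C = (55/2, 23/2)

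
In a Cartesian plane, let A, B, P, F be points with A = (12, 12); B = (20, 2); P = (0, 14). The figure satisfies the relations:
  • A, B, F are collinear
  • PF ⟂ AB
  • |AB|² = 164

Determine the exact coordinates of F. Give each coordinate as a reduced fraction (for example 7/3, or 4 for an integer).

F = (260/41, 782/41)

1. F_x = 260/41  [[A, B, F are collinear ⇒ 10x+8y-216=0] ∩ [PF ⟂ AB ⇒ 8x-10y+140=0]]
2. F_y = 782/41  [[A, B, F are collinear ⇒ 10x+8y-216=0] ∩ [PF ⟂ AB ⇒ 8x-10y+140=0]]
   so F = (260/41, 782/41)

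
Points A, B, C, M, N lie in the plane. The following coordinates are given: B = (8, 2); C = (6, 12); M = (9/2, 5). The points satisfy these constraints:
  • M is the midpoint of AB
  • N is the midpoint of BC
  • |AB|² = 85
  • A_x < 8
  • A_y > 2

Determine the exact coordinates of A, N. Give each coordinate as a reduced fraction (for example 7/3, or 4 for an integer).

A = (1, 8)
N = (7, 7)

1. A_x = 1  [A = 2·M−B = 2·(9/2, 5)−(8, 2)]
2. A_y = 8  [A = 2·M−B = 2·(9/2, 5)−(8, 2)]
   so A = (1, 8)
3. N_x = 7  [2·N = B+C = (8, 2)+(6, 12)]
4. N_y = 7  [2·N = B+C = (8, 2)+(6, 12)]
   so N = (7, 7)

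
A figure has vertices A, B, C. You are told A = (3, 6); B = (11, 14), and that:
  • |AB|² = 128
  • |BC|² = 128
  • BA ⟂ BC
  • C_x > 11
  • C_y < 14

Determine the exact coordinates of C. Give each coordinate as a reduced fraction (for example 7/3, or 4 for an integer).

C = (19, 6)

1. C_x = 19  [[BA ⟂ BC ⇒ -8x-8y+200=0] ∩ [|C−(11, 14)|²=128]]
2. C_y = 6  [[BA ⟂ BC ⇒ -8x-8y+200=0] ∩ [|C−(11, 14)|²=128]]
   so C = (19, 6)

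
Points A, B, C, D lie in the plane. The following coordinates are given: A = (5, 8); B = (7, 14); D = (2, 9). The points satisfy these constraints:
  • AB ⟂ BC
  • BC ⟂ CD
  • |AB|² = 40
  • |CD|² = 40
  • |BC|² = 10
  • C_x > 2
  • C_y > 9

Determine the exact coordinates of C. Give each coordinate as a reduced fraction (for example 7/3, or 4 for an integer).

C = (4, 15)

1. C_x = 4  [[AB ⟂ BC ⇒ 2x+6y-98=0] ∩ [|C−(2, 9)|²=40]]
2. C_y = 15  [[AB ⟂ BC ⇒ 2x+6y-98=0] ∩ [|C−(2, 9)|²=40]]
   so C = (4, 15)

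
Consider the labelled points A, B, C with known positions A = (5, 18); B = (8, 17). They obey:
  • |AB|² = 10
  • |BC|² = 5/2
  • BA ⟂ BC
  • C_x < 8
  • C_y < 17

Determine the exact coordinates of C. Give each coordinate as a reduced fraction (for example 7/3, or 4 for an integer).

C = (15/2, 31/2)

1. C_x = 15/2  [[BA ⟂ BC ⇒ -3x+1y+7=0] ∩ [|C−(8, 17)|²=5/2]]
2. C_y = 31/2  [[BA ⟂ BC ⇒ -3x+1y+7=0] ∩ [|C−(8, 17)|²=5/2]]
   so C = (15/2, 31/2)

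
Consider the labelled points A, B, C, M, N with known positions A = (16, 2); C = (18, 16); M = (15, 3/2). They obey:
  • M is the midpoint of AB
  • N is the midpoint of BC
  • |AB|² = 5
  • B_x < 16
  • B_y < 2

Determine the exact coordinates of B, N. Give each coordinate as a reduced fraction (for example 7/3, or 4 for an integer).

B = (14, 1)
N = (16, 17/2)

1. B_x = 14  [B = 2·M−A = 2·(15, 3/2)−(16, 2)]
2. B_y = 1  [B = 2·M−A = 2·(15, 3/2)−(16, 2)]
   so B = (14, 1)
3. N_x = 16  [2·N = B+C = (14, 1)+(18, 16)]
4. N_y = 17/2  [2·N = B+C = (14, 1)+(18, 16)]
   so N = (16, 17/2)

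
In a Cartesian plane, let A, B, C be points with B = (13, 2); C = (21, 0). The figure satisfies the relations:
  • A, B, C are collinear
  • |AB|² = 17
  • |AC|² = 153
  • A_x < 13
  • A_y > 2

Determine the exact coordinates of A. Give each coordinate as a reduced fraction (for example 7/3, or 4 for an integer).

A = (9, 3)

1. A_x = 9  [[A, B, C are collinear ⇒ 2x+8y-42=0] ∩ [|A−(13, 2)|²=17]]
2. A_y = 3  [[A, B, C are collinear ⇒ 2x+8y-42=0] ∩ [|A−(13, 2)|²=17]]
   so A = (9, 3)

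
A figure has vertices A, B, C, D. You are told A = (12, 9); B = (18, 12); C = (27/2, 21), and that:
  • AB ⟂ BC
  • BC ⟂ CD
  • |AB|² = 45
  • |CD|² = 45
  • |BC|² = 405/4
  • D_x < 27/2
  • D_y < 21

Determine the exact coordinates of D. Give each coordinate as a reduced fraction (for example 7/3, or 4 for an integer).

D = (15/2, 18)

1. D_x = 15/2  [[BC ⟂ CD ⇒ -9/2x+9y-513/4=0] ∩ [|D−(27/2, 21)|²=45]]
2. D_y = 18  [[BC ⟂ CD ⇒ -9/2x+9y-513/4=0] ∩ [|D−(27/2, 21)|²=45]]
   so D = (15/2, 18)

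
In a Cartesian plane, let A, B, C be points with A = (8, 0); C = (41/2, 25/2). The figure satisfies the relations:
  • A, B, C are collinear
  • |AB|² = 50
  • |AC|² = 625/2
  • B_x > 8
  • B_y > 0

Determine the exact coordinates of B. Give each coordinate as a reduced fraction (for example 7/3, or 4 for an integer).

1. B_x = 13  [[A, B, C are collinear ⇒ 25/2x-25/2y-100=0] ∩ [|B−(8, 0)|²=50]]
2. B_y = 5  [[A, B, C are collinear ⇒ 25/2x-25/2y-100=0] ∩ [|B−(8, 0)|²=50]]
   so B = (13, 5)

B = (13, 5)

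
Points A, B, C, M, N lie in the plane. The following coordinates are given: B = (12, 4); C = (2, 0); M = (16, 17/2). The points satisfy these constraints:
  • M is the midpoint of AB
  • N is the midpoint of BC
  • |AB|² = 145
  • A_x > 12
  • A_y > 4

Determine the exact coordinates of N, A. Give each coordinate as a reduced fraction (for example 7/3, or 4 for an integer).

N = (7, 2)
A = (20, 13)

1. A_x = 20  [A = 2·M−B = 2·(16, 17/2)−(12, 4)]
2. A_y = 13  [A = 2·M−B = 2·(16, 17/2)−(12, 4)]
   so A = (20, 13)
3. N_x = 7  [2·N = B+C = (12, 4)+(2, 0)]
4. N_y = 2  [2·N = B+C = (12, 4)+(2, 0)]
   so N = (7, 2)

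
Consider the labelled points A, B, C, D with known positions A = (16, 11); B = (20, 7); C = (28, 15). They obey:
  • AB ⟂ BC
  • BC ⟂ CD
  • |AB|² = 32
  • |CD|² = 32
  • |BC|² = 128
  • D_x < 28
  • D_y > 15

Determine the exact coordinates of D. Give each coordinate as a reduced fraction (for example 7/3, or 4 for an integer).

1. D_x = 24  [[BC ⟂ CD ⇒ 8x+8y-344=0] ∩ [|D−(28, 15)|²=32]]
2. D_y = 19  [[BC ⟂ CD ⇒ 8x+8y-344=0] ∩ [|D−(28, 15)|²=32]]
   so D = (24, 19)

D = (24, 19)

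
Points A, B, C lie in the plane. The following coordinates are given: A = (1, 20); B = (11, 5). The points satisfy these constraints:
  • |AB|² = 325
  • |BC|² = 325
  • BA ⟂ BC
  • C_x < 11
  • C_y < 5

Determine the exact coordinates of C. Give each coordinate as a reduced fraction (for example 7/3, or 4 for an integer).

1. C_x = -4  [[BA ⟂ BC ⇒ -10x+15y+35=0] ∩ [|C−(11, 5)|²=325]]
2. C_y = -5  [[BA ⟂ BC ⇒ -10x+15y+35=0] ∩ [|C−(11, 5)|²=325]]
   so C = (-4, -5)

C = (-4, -5)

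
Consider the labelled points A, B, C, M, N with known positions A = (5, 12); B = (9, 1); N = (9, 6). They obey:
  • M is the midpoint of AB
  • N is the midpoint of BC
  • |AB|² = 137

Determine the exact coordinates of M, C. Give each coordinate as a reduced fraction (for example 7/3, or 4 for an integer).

1. M_x = 7  [2·M = A+B = (5, 12)+(9, 1)]
2. M_y = 13/2  [2·M = A+B = (5, 12)+(9, 1)]
   so M = (7, 13/2)
3. C_x = 9  [C = 2·N−B = 2·(9, 6)−(9, 1)]
4. C_y = 11  [C = 2·N−B = 2·(9, 6)−(9, 1)]
   so C = (9, 11)

M = (7, 13/2)
C = (9, 11)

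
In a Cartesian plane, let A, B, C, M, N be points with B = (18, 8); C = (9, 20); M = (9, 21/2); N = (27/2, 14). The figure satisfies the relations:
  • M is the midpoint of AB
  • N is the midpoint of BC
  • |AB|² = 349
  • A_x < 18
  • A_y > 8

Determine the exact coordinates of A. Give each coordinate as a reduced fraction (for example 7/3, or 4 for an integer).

1. A_x = 0  [A = 2·M−B = 2·(9, 21/2)−(18, 8)]
2. A_y = 13  [A = 2·M−B = 2·(9, 21/2)−(18, 8)]
   so A = (0, 13)

A = (0, 13)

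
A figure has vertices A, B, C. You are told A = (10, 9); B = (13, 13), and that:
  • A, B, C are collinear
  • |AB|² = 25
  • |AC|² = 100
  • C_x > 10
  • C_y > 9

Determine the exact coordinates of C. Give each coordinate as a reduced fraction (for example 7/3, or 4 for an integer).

1. C_x = 16  [[A, B, C are collinear ⇒ -4x+3y+13=0] ∩ [|C−(10, 9)|²=100]]
2. C_y = 17  [[A, B, C are collinear ⇒ -4x+3y+13=0] ∩ [|C−(10, 9)|²=100]]
   so C = (16, 17)

C = (16, 17)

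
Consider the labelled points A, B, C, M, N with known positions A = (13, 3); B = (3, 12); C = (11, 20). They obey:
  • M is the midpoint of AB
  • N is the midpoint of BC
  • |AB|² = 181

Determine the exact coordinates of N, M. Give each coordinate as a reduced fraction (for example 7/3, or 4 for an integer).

1. M_x = 8  [2·M = A+B = (13, 3)+(3, 12)]
2. M_y = 15/2  [2·M = A+B = (13, 3)+(3, 12)]
   so M = (8, 15/2)
3. N_x = 7  [2·N = B+C = (3, 12)+(11, 20)]
4. N_y = 16  [2·N = B+C = (3, 12)+(11, 20)]
   so N = (7, 16)

N = (7, 16)
M = (8, 15/2)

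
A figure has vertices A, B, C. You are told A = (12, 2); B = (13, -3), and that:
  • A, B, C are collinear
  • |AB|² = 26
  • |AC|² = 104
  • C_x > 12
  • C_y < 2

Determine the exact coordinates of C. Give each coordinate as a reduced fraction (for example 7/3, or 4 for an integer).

1. C_x = 14  [[A, B, C are collinear ⇒ 5x+1y-62=0] ∩ [|C−(12, 2)|²=104]]
2. C_y = -8  [[A, B, C are collinear ⇒ 5x+1y-62=0] ∩ [|C−(12, 2)|²=104]]
   so C = (14, -8)

C = (14, -8)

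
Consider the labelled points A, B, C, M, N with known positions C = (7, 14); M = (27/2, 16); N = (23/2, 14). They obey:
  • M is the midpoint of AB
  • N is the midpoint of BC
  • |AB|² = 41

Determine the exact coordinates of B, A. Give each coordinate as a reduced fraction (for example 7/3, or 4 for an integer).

1. B_x = 16  [B = 2·N−C = 2·(23/2, 14)−(7, 14)]
2. B_y = 14  [B = 2·N−C = 2·(23/2, 14)−(7, 14)]
   so B = (16, 14)
3. A_x = 11  [A = 2·M−B = 2·(27/2, 16)−(16, 14)]
4. A_y = 18  [A = 2·M−B = 2·(27/2, 16)−(16, 14)]
   so A = (11, 18)

B = (16, 14)
A = (11, 18)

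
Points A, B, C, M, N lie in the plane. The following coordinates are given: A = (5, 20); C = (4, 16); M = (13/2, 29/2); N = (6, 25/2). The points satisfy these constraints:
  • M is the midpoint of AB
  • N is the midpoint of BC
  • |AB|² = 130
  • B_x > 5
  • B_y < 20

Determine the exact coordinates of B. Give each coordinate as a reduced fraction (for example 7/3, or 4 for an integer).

B = (8, 9)

1. B_x = 8  [B = 2·M−A = 2·(13/2, 29/2)−(5, 20)]
2. B_y = 9  [B = 2·M−A = 2·(13/2, 29/2)−(5, 20)]
   so B = (8, 9)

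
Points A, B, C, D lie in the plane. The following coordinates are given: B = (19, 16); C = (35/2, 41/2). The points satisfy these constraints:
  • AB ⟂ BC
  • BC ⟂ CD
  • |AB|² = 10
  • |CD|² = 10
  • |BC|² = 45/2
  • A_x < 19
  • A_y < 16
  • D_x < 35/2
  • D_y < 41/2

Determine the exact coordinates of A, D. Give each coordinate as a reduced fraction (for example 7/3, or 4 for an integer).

1. A_x = 16  [[AB ⟂ BC ⇒ 3/2x-9/2y+87/2=0] ∩ [|A−(19, 16)|²=10]]
2. A_y = 15  [[AB ⟂ BC ⇒ 3/2x-9/2y+87/2=0] ∩ [|A−(19, 16)|²=10]]
   so A = (16, 15)
3. D_x = 29/2  [[BC ⟂ CD ⇒ -3/2x+9/2y-66=0] ∩ [|D−(35/2, 41/2)|²=10]]
4. D_y = 39/2  [[BC ⟂ CD ⇒ -3/2x+9/2y-66=0] ∩ [|D−(35/2, 41/2)|²=10]]
   so D = (29/2, 39/2)

A = (16, 15)
D = (29/2, 39/2)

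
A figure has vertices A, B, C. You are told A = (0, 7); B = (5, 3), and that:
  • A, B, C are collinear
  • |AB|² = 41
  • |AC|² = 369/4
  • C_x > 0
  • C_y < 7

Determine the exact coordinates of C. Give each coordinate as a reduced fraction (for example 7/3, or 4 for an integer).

1. C_x = 15/2  [[A, B, C are collinear ⇒ 4x+5y-35=0] ∩ [|C−(0, 7)|²=369/4]]
2. C_y = 1  [[A, B, C are collinear ⇒ 4x+5y-35=0] ∩ [|C−(0, 7)|²=369/4]]
   so C = (15/2, 1)

C = (15/2, 1)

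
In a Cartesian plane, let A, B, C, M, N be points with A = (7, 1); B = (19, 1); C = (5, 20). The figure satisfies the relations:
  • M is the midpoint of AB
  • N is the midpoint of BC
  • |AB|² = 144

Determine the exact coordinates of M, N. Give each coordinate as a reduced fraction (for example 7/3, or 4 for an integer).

M = (13, 1)
N = (12, 21/2)

1. M_x = 13  [2·M = A+B = (7, 1)+(19, 1)]
2. M_y = 1  [2·M = A+B = (7, 1)+(19, 1)]
   so M = (13, 1)
3. N_x = 12  [2·N = B+C = (19, 1)+(5, 20)]
4. N_y = 21/2  [2·N = B+C = (19, 1)+(5, 20)]
   so N = (12, 21/2)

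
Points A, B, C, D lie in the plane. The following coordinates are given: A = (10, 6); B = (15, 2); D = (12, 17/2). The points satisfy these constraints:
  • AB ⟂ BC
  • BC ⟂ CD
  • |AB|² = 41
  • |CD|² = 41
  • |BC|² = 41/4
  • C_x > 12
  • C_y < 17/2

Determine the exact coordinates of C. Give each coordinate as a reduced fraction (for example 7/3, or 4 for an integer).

1. C_x = 17  [[AB ⟂ BC ⇒ 5x-4y-67=0] ∩ [|C−(12, 17/2)|²=41]]
2. C_y = 9/2  [[AB ⟂ BC ⇒ 5x-4y-67=0] ∩ [|C−(12, 17/2)|²=41]]
   so C = (17, 9/2)

C = (17, 9/2)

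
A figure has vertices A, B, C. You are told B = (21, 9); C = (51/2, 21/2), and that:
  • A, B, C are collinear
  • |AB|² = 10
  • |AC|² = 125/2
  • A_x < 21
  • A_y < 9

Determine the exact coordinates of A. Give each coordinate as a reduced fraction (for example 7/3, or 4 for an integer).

A = (18, 8)

1. A_x = 18  [[A, B, C are collinear ⇒ -3/2x+9/2y-9=0] ∩ [|A−(21, 9)|²=10]]
2. A_y = 8  [[A, B, C are collinear ⇒ -3/2x+9/2y-9=0] ∩ [|A−(21, 9)|²=10]]
   so A = (18, 8)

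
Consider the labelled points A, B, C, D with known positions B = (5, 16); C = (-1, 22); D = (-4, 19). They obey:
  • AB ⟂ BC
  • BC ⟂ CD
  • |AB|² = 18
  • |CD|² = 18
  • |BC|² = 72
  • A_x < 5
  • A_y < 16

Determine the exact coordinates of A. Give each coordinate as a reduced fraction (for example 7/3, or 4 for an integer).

1. A_x = 2  [[AB ⟂ BC ⇒ 6x-6y+66=0] ∩ [|A−(5, 16)|²=18]]
2. A_y = 13  [[AB ⟂ BC ⇒ 6x-6y+66=0] ∩ [|A−(5, 16)|²=18]]
   so A = (2, 13)

A = (2, 13)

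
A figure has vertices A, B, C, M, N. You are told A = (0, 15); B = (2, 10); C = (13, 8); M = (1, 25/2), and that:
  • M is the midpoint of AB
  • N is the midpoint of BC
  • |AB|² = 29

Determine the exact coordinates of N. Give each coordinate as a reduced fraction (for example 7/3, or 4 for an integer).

N = (15/2, 9)

1. N_x = 15/2  [2·N = B+C = (2, 10)+(13, 8)]
2. N_y = 9  [2·N = B+C = (2, 10)+(13, 8)]
   so N = (15/2, 9)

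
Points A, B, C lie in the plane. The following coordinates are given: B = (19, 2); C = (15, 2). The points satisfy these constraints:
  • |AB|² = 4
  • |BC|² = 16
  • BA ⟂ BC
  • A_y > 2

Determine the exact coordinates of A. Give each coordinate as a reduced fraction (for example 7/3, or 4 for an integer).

A = (19, 4)

1. A_x = 19  [[BA ⟂ BC ⇒ -4x+76=0] ∩ [|A−(19, 2)|²=4]]
2. A_y = 4  [[BA ⟂ BC ⇒ -4x+76=0] ∩ [|A−(19, 2)|²=4]]
   so A = (19, 4)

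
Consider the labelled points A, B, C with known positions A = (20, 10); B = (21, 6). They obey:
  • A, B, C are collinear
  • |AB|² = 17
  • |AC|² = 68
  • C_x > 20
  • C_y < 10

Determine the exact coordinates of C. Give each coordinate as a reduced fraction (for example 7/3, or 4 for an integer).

C = (22, 2)

1. C_x = 22  [[A, B, C are collinear ⇒ 4x+1y-90=0] ∩ [|C−(20, 10)|²=68]]
2. C_y = 2  [[A, B, C are collinear ⇒ 4x+1y-90=0] ∩ [|C−(20, 10)|²=68]]
   so C = (22, 2)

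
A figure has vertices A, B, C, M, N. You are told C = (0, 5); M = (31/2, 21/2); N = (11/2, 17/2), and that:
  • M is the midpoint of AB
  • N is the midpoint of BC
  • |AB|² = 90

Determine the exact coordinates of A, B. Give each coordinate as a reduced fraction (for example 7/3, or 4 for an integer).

1. B_x = 11  [B = 2·N−C = 2·(11/2, 17/2)−(0, 5)]
2. B_y = 12  [B = 2·N−C = 2·(11/2, 17/2)−(0, 5)]
   so B = (11, 12)
3. A_x = 20  [A = 2·M−B = 2·(31/2, 21/2)−(11, 12)]
4. A_y = 9  [A = 2·M−B = 2·(31/2, 21/2)−(11, 12)]
   so A = (20, 9)

A = (20, 9)
B = (11, 12)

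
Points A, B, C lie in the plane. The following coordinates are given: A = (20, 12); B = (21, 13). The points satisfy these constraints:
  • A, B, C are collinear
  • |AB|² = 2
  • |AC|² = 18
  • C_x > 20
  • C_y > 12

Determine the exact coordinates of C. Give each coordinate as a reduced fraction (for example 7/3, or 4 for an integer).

1. C_x = 23  [[A, B, C are collinear ⇒ -1x+1y+8=0] ∩ [|C−(20, 12)|²=18]]
2. C_y = 15  [[A, B, C are collinear ⇒ -1x+1y+8=0] ∩ [|C−(20, 12)|²=18]]
   so C = (23, 15)

C = (23, 15)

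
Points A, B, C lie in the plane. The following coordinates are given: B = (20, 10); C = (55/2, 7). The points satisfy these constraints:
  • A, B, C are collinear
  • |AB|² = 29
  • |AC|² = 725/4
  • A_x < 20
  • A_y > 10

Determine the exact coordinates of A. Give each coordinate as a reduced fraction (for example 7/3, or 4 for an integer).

1. A_x = 15  [[A, B, C are collinear ⇒ 3x+15/2y-135=0] ∩ [|A−(20, 10)|²=29]]
2. A_y = 12  [[A, B, C are collinear ⇒ 3x+15/2y-135=0] ∩ [|A−(20, 10)|²=29]]
   so A = (15, 12)

A = (15, 12)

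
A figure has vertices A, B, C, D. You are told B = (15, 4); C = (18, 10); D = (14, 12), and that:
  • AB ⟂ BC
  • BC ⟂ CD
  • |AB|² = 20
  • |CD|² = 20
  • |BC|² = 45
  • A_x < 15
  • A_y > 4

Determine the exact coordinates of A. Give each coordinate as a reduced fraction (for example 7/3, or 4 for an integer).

1. A_x = 11  [[AB ⟂ BC ⇒ -3x-6y+69=0] ∩ [|A−(15, 4)|²=20]]
2. A_y = 6  [[AB ⟂ BC ⇒ -3x-6y+69=0] ∩ [|A−(15, 4)|²=20]]
   so A = (11, 6)

A = (11, 6)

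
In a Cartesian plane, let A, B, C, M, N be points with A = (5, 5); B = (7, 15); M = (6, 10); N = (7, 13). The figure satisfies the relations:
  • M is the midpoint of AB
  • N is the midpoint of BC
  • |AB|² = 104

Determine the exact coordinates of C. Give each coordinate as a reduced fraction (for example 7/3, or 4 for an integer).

1. C_x = 7  [C = 2·N−B = 2·(7, 13)−(7, 15)]
2. C_y = 11  [C = 2·N−B = 2·(7, 13)−(7, 15)]
   so C = (7, 11)

C = (7, 11)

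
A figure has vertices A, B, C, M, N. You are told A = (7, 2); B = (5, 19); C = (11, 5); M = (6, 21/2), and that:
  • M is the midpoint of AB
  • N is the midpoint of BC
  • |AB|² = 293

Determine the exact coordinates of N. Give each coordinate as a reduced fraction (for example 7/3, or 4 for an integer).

N = (8, 12)

1. N_x = 8  [2·N = B+C = (5, 19)+(11, 5)]
2. N_y = 12  [2·N = B+C = (5, 19)+(11, 5)]
   so N = (8, 12)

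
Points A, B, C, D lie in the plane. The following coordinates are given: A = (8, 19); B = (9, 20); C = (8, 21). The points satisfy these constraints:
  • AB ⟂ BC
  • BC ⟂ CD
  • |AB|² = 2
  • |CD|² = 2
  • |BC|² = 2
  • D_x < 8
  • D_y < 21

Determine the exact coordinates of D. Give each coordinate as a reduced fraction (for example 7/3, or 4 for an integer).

D = (7, 20)

1. D_x = 7  [[BC ⟂ CD ⇒ -1x+1y-13=0] ∩ [|D−(8, 21)|²=2]]
2. D_y = 20  [[BC ⟂ CD ⇒ -1x+1y-13=0] ∩ [|D−(8, 21)|²=2]]
   so D = (7, 20)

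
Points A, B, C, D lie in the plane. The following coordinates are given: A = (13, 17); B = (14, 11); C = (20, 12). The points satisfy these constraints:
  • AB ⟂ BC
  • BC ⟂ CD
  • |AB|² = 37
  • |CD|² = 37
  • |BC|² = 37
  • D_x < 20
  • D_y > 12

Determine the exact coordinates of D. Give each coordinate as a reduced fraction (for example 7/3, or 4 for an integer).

1. D_x = 19  [[BC ⟂ CD ⇒ 6x+1y-132=0] ∩ [|D−(20, 12)|²=37]]
2. D_y = 18  [[BC ⟂ CD ⇒ 6x+1y-132=0] ∩ [|D−(20, 12)|²=37]]
   so D = (19, 18)

D = (19, 18)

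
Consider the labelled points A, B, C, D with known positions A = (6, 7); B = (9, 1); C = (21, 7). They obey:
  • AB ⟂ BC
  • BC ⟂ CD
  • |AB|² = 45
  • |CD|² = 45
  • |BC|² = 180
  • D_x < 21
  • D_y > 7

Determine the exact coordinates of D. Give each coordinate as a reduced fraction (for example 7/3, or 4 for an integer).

1. D_x = 18  [[BC ⟂ CD ⇒ 12x+6y-294=0] ∩ [|D−(21, 7)|²=45]]
2. D_y = 13  [[BC ⟂ CD ⇒ 12x+6y-294=0] ∩ [|D−(21, 7)|²=45]]
   so D = (18, 13)

D = (18, 13)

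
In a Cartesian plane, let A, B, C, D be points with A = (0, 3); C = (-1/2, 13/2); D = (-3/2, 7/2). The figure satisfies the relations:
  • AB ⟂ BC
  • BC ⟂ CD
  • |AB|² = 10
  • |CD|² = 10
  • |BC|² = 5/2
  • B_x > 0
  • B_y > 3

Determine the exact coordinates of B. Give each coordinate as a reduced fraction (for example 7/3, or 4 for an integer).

1. B_x = 1  [[BC ⟂ CD ⇒ 1x+3y-19=0] ∩ [|B−(0, 3)|²=10]]
2. B_y = 6  [[BC ⟂ CD ⇒ 1x+3y-19=0] ∩ [|B−(0, 3)|²=10]]
   so B = (1, 6)

B = (1, 6)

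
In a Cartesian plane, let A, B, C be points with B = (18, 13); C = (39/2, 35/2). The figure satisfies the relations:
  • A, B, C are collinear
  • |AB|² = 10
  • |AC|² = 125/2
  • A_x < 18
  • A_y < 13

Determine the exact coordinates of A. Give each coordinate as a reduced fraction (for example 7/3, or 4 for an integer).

A = (17, 10)

1. A_x = 17  [[A, B, C are collinear ⇒ -9/2x+3/2y+123/2=0] ∩ [|A−(18, 13)|²=10]]
2. A_y = 10  [[A, B, C are collinear ⇒ -9/2x+3/2y+123/2=0] ∩ [|A−(18, 13)|²=10]]
   so A = (17, 10)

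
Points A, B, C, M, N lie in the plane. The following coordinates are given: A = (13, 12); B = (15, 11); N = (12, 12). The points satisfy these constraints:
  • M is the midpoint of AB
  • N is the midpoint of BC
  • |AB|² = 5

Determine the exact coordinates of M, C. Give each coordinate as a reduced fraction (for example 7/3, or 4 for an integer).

1. M_x = 14  [2·M = A+B = (13, 12)+(15, 11)]
2. M_y = 23/2  [2·M = A+B = (13, 12)+(15, 11)]
   so M = (14, 23/2)
3. C_x = 9  [C = 2·N−B = 2·(12, 12)−(15, 11)]
4. C_y = 13  [C = 2·N−B = 2·(12, 12)−(15, 11)]
   so C = (9, 13)

M = (14, 23/2)
C = (9, 13)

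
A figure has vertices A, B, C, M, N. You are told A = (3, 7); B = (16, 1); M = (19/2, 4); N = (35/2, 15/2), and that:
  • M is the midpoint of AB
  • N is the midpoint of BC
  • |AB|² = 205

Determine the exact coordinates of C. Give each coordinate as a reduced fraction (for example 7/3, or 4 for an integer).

1. C_x = 19  [C = 2·N−B = 2·(35/2, 15/2)−(16, 1)]
2. C_y = 14  [C = 2·N−B = 2·(35/2, 15/2)−(16, 1)]
   so C = (19, 14)

C = (19, 14)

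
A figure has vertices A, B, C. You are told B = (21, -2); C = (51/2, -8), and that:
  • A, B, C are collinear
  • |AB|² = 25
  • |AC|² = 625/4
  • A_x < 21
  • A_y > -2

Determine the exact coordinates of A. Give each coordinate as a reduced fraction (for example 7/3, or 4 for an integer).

1. A_x = 18  [[A, B, C are collinear ⇒ 6x+9/2y-117=0] ∩ [|A−(21, -2)|²=25]]
2. A_y = 2  [[A, B, C are collinear ⇒ 6x+9/2y-117=0] ∩ [|A−(21, -2)|²=25]]
   so A = (18, 2)

A = (18, 2)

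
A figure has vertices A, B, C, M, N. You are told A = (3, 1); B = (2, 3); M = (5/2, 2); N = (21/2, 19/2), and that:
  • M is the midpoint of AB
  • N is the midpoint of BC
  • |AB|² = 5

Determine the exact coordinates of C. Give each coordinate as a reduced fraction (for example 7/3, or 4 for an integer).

1. C_x = 19  [C = 2·N−B = 2·(21/2, 19/2)−(2, 3)]
2. C_y = 16  [C = 2·N−B = 2·(21/2, 19/2)−(2, 3)]
   so C = (19, 16)

C = (19, 16)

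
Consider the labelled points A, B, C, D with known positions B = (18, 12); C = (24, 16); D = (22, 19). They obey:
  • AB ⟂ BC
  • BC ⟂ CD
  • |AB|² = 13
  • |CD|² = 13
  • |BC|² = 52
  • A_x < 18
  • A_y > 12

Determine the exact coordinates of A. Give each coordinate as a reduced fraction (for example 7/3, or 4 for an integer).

1. A_x = 16  [[AB ⟂ BC ⇒ -6x-4y+156=0] ∩ [|A−(18, 12)|²=13]]
2. A_y = 15  [[AB ⟂ BC ⇒ -6x-4y+156=0] ∩ [|A−(18, 12)|²=13]]
   so A = (16, 15)

A = (16, 15)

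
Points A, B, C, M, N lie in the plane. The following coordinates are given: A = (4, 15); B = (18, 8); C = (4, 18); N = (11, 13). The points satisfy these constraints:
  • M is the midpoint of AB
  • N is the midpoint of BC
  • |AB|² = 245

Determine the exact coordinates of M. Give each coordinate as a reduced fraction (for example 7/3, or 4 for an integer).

M = (11, 23/2)

1. M_x = 11  [2·M = A+B = (4, 15)+(18, 8)]
2. M_y = 23/2  [2·M = A+B = (4, 15)+(18, 8)]
   so M = (11, 23/2)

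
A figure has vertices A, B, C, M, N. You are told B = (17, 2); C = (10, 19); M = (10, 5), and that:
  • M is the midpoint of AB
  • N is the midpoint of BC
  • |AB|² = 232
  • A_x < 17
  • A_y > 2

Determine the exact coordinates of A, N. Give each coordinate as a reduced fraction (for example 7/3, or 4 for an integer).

1. A_x = 3  [A = 2·M−B = 2·(10, 5)−(17, 2)]
2. A_y = 8  [A = 2·M−B = 2·(10, 5)−(17, 2)]
   so A = (3, 8)
3. N_x = 27/2  [2·N = B+C = (17, 2)+(10, 19)]
4. N_y = 21/2  [2·N = B+C = (17, 2)+(10, 19)]
   so N = (27/2, 21/2)

A = (3, 8)
N = (27/2, 21/2)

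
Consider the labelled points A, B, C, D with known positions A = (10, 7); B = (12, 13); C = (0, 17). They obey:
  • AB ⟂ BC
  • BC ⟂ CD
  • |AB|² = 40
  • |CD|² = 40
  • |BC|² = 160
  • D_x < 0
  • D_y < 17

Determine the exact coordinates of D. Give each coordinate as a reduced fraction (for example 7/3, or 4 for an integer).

1. D_x = -2  [[BC ⟂ CD ⇒ -12x+4y-68=0] ∩ [|D−(0, 17)|²=40]]
2. D_y = 11  [[BC ⟂ CD ⇒ -12x+4y-68=0] ∩ [|D−(0, 17)|²=40]]
   so D = (-2, 11)

D = (-2, 11)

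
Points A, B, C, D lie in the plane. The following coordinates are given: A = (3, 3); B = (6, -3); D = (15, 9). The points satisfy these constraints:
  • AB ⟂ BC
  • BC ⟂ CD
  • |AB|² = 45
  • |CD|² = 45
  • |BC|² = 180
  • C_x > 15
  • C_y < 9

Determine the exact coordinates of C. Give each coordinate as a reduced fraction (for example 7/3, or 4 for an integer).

C = (18, 3)

1. C_x = 18  [[AB ⟂ BC ⇒ 3x-6y-36=0] ∩ [|C−(15, 9)|²=45]]
2. C_y = 3  [[AB ⟂ BC ⇒ 3x-6y-36=0] ∩ [|C−(15, 9)|²=45]]
   so C = (18, 3)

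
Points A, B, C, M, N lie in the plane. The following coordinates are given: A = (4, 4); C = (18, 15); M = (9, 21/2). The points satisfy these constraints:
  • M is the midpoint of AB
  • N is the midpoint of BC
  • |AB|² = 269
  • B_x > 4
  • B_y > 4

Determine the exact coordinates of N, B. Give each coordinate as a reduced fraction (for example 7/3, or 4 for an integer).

N = (16, 16)
B = (14, 17)

1. B_x = 14  [B = 2·M−A = 2·(9, 21/2)−(4, 4)]
2. B_y = 17  [B = 2·M−A = 2·(9, 21/2)−(4, 4)]
   so B = (14, 17)
3. N_x = 16  [2·N = B+C = (14, 17)+(18, 15)]
4. N_y = 16  [2·N = B+C = (14, 17)+(18, 15)]
   so N = (16, 16)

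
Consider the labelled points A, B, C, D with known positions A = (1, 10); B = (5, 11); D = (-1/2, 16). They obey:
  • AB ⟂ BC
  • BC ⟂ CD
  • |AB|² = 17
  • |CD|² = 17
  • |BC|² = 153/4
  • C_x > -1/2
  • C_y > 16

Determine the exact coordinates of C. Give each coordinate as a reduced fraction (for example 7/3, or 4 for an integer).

C = (7/2, 17)

1. C_x = 7/2  [[AB ⟂ BC ⇒ 4x+1y-31=0] ∩ [|C−(-1/2, 16)|²=17]]
2. C_y = 17  [[AB ⟂ BC ⇒ 4x+1y-31=0] ∩ [|C−(-1/2, 16)|²=17]]
   so C = (7/2, 17)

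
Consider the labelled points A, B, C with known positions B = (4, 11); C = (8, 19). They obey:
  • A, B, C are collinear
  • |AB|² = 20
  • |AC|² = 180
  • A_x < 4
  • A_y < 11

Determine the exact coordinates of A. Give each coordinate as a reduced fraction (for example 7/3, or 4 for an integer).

1. A_x = 2  [[A, B, C are collinear ⇒ -8x+4y-12=0] ∩ [|A−(4, 11)|²=20]]
2. A_y = 7  [[A, B, C are collinear ⇒ -8x+4y-12=0] ∩ [|A−(4, 11)|²=20]]
   so A = (2, 7)

A = (2, 7)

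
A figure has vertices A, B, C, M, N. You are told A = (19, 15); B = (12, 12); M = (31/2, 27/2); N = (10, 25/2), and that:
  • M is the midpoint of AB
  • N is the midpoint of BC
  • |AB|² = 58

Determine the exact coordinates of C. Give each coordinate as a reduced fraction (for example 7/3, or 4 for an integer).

1. C_x = 8  [C = 2·N−B = 2·(10, 25/2)−(12, 12)]
2. C_y = 13  [C = 2·N−B = 2·(10, 25/2)−(12, 12)]
   so C = (8, 13)

C = (8, 13)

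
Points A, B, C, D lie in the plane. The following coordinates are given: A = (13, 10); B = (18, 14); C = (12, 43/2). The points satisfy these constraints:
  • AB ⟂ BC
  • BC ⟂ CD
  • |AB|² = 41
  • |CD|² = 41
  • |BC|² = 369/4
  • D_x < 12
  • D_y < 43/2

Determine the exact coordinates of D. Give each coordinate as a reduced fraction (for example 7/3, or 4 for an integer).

1. D_x = 7  [[BC ⟂ CD ⇒ -6x+15/2y-357/4=0] ∩ [|D−(12, 43/2)|²=41]]
2. D_y = 35/2  [[BC ⟂ CD ⇒ -6x+15/2y-357/4=0] ∩ [|D−(12, 43/2)|²=41]]
   so D = (7, 35/2)

D = (7, 35/2)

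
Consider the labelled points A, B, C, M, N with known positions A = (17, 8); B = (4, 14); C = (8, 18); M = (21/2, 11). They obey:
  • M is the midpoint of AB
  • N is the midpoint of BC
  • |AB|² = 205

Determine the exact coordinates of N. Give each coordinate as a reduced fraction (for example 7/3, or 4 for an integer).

N = (6, 16)

1. N_x = 6  [2·N = B+C = (4, 14)+(8, 18)]
2. N_y = 16  [2·N = B+C = (4, 14)+(8, 18)]
   so N = (6, 16)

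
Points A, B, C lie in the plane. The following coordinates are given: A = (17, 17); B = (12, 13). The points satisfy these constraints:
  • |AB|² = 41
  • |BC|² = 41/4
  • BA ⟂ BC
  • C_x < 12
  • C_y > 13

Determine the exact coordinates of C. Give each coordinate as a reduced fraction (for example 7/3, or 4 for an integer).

C = (10, 31/2)

1. C_x = 10  [[BA ⟂ BC ⇒ 5x+4y-112=0] ∩ [|C−(12, 13)|²=41/4]]
2. C_y = 31/2  [[BA ⟂ BC ⇒ 5x+4y-112=0] ∩ [|C−(12, 13)|²=41/4]]
   so C = (10, 31/2)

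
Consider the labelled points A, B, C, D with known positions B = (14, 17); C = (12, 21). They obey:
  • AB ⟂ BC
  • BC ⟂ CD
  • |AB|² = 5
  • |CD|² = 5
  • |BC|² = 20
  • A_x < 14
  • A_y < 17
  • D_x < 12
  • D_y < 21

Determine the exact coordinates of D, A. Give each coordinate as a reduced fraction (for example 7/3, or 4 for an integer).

D = (10, 20)
A = (12, 16)

1. D_x = 10  [[BC ⟂ CD ⇒ -2x+4y-60=0] ∩ [|D−(12, 21)|²=5]]
2. D_y = 20  [[BC ⟂ CD ⇒ -2x+4y-60=0] ∩ [|D−(12, 21)|²=5]]
   so D = (10, 20)
3. A_x = 12  [[AB ⟂ BC ⇒ 2x-4y+40=0] ∩ [|A−(14, 17)|²=5]]
4. A_y = 16  [[AB ⟂ BC ⇒ 2x-4y+40=0] ∩ [|A−(14, 17)|²=5]]
   so A = (12, 16)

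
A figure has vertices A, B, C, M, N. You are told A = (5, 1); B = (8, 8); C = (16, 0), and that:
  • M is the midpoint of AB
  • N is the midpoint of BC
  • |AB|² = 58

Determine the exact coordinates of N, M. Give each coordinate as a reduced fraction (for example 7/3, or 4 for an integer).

N = (12, 4)
M = (13/2, 9/2)

1. M_x = 13/2  [2·M = A+B = (5, 1)+(8, 8)]
2. M_y = 9/2  [2·M = A+B = (5, 1)+(8, 8)]
   so M = (13/2, 9/2)
3. N_x = 12  [2·N = B+C = (8, 8)+(16, 0)]
4. N_y = 4  [2·N = B+C = (8, 8)+(16, 0)]
   so N = (12, 4)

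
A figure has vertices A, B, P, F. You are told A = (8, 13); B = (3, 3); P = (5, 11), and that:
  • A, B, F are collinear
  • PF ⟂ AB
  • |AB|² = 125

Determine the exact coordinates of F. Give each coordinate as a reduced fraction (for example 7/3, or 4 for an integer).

F = (33/5, 51/5)

1. F_x = 33/5  [[A, B, F are collinear ⇒ 10x-5y-15=0] ∩ [PF ⟂ AB ⇒ -5x-10y+135=0]]
2. F_y = 51/5  [[A, B, F are collinear ⇒ 10x-5y-15=0] ∩ [PF ⟂ AB ⇒ -5x-10y+135=0]]
   so F = (33/5, 51/5)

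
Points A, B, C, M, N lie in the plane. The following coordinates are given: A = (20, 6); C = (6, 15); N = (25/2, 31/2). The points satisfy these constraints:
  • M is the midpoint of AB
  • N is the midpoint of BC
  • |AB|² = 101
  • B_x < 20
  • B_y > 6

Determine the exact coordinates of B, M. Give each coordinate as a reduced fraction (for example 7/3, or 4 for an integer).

1. B_x = 19  [B = 2·N−C = 2·(25/2, 31/2)−(6, 15)]
2. B_y = 16  [B = 2·N−C = 2·(25/2, 31/2)−(6, 15)]
   so B = (19, 16)
3. M_x = 39/2  [2·M = A+B = (20, 6)+(19, 16)]
4. M_y = 11  [2·M = A+B = (20, 6)+(19, 16)]
   so M = (39/2, 11)

B = (19, 16)
M = (39/2, 11)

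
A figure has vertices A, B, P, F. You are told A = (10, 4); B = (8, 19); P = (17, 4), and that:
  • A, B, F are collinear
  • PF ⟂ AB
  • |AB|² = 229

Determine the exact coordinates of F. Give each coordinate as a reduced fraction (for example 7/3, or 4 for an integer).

F = (2318/229, 706/229)

1. F_x = 2318/229  [[A, B, F are collinear ⇒ -15x-2y+158=0] ∩ [PF ⟂ AB ⇒ -2x+15y-26=0]]
2. F_y = 706/229  [[A, B, F are collinear ⇒ -15x-2y+158=0] ∩ [PF ⟂ AB ⇒ -2x+15y-26=0]]
   so F = (2318/229, 706/229)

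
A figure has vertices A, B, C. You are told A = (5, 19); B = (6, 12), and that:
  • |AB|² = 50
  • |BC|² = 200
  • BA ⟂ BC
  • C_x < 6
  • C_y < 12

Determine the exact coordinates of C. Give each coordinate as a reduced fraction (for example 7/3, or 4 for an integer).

C = (-8, 10)

1. C_x = -8  [[BA ⟂ BC ⇒ -1x+7y-78=0] ∩ [|C−(6, 12)|²=200]]
2. C_y = 10  [[BA ⟂ BC ⇒ -1x+7y-78=0] ∩ [|C−(6, 12)|²=200]]
   so C = (-8, 10)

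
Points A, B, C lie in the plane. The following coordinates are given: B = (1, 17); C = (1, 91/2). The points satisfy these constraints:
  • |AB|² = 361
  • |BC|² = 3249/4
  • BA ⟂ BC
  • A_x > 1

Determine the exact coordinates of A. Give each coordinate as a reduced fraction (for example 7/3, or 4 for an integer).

1. A_x = 20  [[BA ⟂ BC ⇒ 57/2y-969/2=0] ∩ [|A−(1, 17)|²=361]]
2. A_y = 17  [[BA ⟂ BC ⇒ 57/2y-969/2=0] ∩ [|A−(1, 17)|²=361]]
   so A = (20, 17)

A = (20, 17)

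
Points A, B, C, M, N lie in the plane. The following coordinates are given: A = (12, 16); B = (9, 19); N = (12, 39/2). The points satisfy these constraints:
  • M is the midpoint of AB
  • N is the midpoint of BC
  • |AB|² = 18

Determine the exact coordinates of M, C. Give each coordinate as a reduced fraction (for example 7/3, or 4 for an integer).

1. M_x = 21/2  [2·M = A+B = (12, 16)+(9, 19)]
2. M_y = 35/2  [2·M = A+B = (12, 16)+(9, 19)]
   so M = (21/2, 35/2)
3. C_x = 15  [C = 2·N−B = 2·(12, 39/2)−(9, 19)]
4. C_y = 20  [C = 2·N−B = 2·(12, 39/2)−(9, 19)]
   so C = (15, 20)

M = (21/2, 35/2)
C = (15, 20)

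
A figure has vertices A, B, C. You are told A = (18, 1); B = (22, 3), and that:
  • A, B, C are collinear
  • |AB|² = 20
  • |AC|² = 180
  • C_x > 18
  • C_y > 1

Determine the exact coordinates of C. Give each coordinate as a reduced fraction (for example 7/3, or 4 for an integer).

C = (30, 7)

1. C_x = 30  [[A, B, C are collinear ⇒ -2x+4y+32=0] ∩ [|C−(18, 1)|²=180]]
2. C_y = 7  [[A, B, C are collinear ⇒ -2x+4y+32=0] ∩ [|C−(18, 1)|²=180]]
   so C = (30, 7)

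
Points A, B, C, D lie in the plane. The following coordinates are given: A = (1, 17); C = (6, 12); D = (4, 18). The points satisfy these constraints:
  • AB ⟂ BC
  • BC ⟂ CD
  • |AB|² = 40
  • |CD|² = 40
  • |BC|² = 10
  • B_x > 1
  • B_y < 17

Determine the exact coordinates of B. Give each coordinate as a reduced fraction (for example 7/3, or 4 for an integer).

B = (3, 11)

1. B_x = 3  [[BC ⟂ CD ⇒ 2x-6y+60=0] ∩ [|B−(1, 17)|²=40]]
2. B_y = 11  [[BC ⟂ CD ⇒ 2x-6y+60=0] ∩ [|B−(1, 17)|²=40]]
   so B = (3, 11)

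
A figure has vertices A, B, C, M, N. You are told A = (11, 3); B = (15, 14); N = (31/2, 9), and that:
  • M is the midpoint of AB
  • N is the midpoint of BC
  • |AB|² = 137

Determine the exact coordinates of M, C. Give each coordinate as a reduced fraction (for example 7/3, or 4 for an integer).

M = (13, 17/2)
C = (16, 4)

1. M_x = 13  [2·M = A+B = (11, 3)+(15, 14)]
2. M_y = 17/2  [2·M = A+B = (11, 3)+(15, 14)]
   so M = (13, 17/2)
3. C_x = 16  [C = 2·N−B = 2·(31/2, 9)−(15, 14)]
4. C_y = 4  [C = 2·N−B = 2·(31/2, 9)−(15, 14)]
   so C = (16, 4)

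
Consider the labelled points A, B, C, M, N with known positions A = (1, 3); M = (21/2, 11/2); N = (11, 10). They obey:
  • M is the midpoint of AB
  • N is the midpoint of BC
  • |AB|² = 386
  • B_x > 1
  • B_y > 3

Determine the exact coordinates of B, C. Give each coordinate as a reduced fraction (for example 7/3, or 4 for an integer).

B = (20, 8)
C = (2, 12)

1. B_x = 20  [B = 2·M−A = 2·(21/2, 11/2)−(1, 3)]
2. B_y = 8  [B = 2·M−A = 2·(21/2, 11/2)−(1, 3)]
   so B = (20, 8)
3. C_x = 2  [C = 2·N−B = 2·(11, 10)−(20, 8)]
4. C_y = 12  [C = 2·N−B = 2·(11, 10)−(20, 8)]
   so C = (2, 12)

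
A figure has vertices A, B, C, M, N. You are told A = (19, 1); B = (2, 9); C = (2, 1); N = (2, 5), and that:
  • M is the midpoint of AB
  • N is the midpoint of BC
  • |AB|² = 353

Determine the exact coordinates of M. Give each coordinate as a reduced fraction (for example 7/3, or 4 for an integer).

M = (21/2, 5)

1. M_x = 21/2  [2·M = A+B = (19, 1)+(2, 9)]
2. M_y = 5  [2·M = A+B = (19, 1)+(2, 9)]
   so M = (21/2, 5)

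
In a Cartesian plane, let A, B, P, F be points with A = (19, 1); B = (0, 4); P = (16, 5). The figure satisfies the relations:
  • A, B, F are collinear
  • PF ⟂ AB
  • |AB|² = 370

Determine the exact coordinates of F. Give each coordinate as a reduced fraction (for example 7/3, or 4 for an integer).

1. F_x = 5719/370  [[A, B, F are collinear ⇒ -3x-19y+76=0] ∩ [PF ⟂ AB ⇒ -19x+3y+289=0]]
2. F_y = 577/370  [[A, B, F are collinear ⇒ -3x-19y+76=0] ∩ [PF ⟂ AB ⇒ -19x+3y+289=0]]
   so F = (5719/370, 577/370)

F = (5719/370, 577/370)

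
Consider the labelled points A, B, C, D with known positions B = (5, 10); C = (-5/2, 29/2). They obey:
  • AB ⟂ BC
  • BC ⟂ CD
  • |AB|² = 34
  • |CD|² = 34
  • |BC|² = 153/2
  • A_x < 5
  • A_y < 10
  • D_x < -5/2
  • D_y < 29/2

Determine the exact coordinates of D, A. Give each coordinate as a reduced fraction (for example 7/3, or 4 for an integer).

D = (-11/2, 19/2)
A = (2, 5)

1. D_x = -11/2  [[BC ⟂ CD ⇒ -15/2x+9/2y-84=0] ∩ [|D−(-5/2, 29/2)|²=34]]
2. D_y = 19/2  [[BC ⟂ CD ⇒ -15/2x+9/2y-84=0] ∩ [|D−(-5/2, 29/2)|²=34]]
   so D = (-11/2, 19/2)
3. A_x = 2  [[AB ⟂ BC ⇒ 15/2x-9/2y+15/2=0] ∩ [|A−(5, 10)|²=34]]
4. A_y = 5  [[AB ⟂ BC ⇒ 15/2x-9/2y+15/2=0] ∩ [|A−(5, 10)|²=34]]
   so A = (2, 5)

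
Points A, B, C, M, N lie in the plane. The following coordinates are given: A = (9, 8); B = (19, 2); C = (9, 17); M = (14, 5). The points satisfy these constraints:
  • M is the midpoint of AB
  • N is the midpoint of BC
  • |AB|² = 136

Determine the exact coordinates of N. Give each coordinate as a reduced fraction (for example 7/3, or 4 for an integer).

1. N_x = 14  [2·N = B+C = (19, 2)+(9, 17)]
2. N_y = 19/2  [2·N = B+C = (19, 2)+(9, 17)]
   so N = (14, 19/2)

N = (14, 19/2)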